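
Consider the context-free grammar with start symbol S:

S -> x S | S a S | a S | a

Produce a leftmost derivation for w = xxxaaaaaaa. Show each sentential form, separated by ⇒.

S⇒xS⇒xxS⇒xxSaS⇒xxxSaS⇒xxxSaSaS⇒xxxSaSaSaS⇒xxxaaSaSaS⇒xxxaaaaSaS⇒xxxaaaaaaS⇒xxxaaaaaaa

S ⇒ xS   [S -> x S]
xS ⇒ xxS   [S -> x S]
xxS ⇒ xxSaS   [S -> S a S]
xxSaS ⇒ xxxSaS   [S -> x S]
xxxSaS ⇒ xxxSaSaS   [S -> S a S]
xxxSaSaS ⇒ xxxSaSaSaS   [S -> S a S]
xxxSaSaSaS ⇒ xxxaaSaSaS   [S -> a]
xxxaaSaSaS ⇒ xxxaaaaSaS   [S -> a]
xxxaaaaSaS ⇒ xxxaaaaaaS   [S -> a]
xxxaaaaaaS ⇒ xxxaaaaaaa   [S -> a]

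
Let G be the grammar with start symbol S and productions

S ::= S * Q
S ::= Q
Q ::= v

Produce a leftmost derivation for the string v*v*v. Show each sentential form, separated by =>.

S => S*Q   [S ::= S * Q]
S*Q => S*Q*Q   [S ::= S * Q]
S*Q*Q => Q*Q*Q   [S ::= Q]
Q*Q*Q => v*Q*Q   [Q ::= v]
v*Q*Q => v*v*Q   [Q ::= v]
v*v*Q => v*v*v   [Q ::= v]

S=>S*Q=>S*Q*Q=>Q*Q*Q=>v*Q*Q=>v*v*Q=>v*v*v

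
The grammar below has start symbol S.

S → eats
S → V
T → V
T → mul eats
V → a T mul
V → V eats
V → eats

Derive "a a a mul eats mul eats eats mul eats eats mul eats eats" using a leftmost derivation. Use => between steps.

S => V => V eats => V eats eats => a T mul eats eats => a V mul eats eats => a V eats mul eats eats => a V eats eats mul eats eats => a a T mul eats eats mul eats eats => a a V mul eats eats mul eats eats => a a V eats mul eats eats mul eats eats => a a V eats eats mul eats eats mul eats eats => a a a T mul eats eats mul eats eats mul eats eats => a a a mul eats mul eats eats mul eats eats mul eats eats

S => V   [S → V]
V => V eats   [V → V eats]
V eats => V eats eats   [V → V eats]
V eats eats => a T mul eats eats   [V → a T mul]
a T mul eats eats => a V mul eats eats   [T → V]
a V mul eats eats => a V eats mul eats eats   [V → V eats]
a V eats mul eats eats => a V eats eats mul eats eats   [V → V eats]
a V eats eats mul eats eats => a a T mul eats eats mul eats eats   [V → a T mul]
a a T mul eats eats mul eats eats => a a V mul eats eats mul eats eats   [T → V]
a a V mul eats eats mul eats eats => a a V eats mul eats eats mul eats eats   [V → V eats]
a a V eats mul eats eats mul eats eats => a a V eats eats mul eats eats mul eats eats   [V → V eats]
a a V eats eats mul eats eats mul eats eats => a a a T mul eats eats mul eats eats mul eats eats   [V → a T mul]
a a a T mul eats eats mul eats eats mul eats eats => a a a mul eats mul eats eats mul eats eats mul eats eats   [T → mul eats]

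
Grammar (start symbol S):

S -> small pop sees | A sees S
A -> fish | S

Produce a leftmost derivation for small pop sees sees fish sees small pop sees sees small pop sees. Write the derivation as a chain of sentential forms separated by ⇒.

S ⇒ A sees S   [S -> A sees S]
A sees S ⇒ S sees S   [A -> S]
S sees S ⇒ small pop sees sees S   [S -> small pop sees]
small pop sees sees S ⇒ small pop sees sees A sees S   [S -> A sees S]
small pop sees sees A sees S ⇒ small pop sees sees S sees S   [A -> S]
small pop sees sees S sees S ⇒ small pop sees sees A sees S sees S   [S -> A sees S]
small pop sees sees A sees S sees S ⇒ small pop sees sees fish sees S sees S   [A -> fish]
small pop sees sees fish sees S sees S ⇒ small pop sees sees fish sees small pop sees sees S   [S -> small pop sees]
small pop sees sees fish sees small pop sees sees S ⇒ small pop sees sees fish sees small pop sees sees small pop sees   [S -> small pop sees]

S ⇒ A sees S ⇒ S sees S ⇒ small pop sees sees S ⇒ small pop sees sees A sees S ⇒ small pop sees sees S sees S ⇒ small pop sees sees A sees S sees S ⇒ small pop sees sees fish sees S sees S ⇒ small pop sees sees fish sees small pop sees sees S ⇒ small pop sees sees fish sees small pop sees sees small pop sees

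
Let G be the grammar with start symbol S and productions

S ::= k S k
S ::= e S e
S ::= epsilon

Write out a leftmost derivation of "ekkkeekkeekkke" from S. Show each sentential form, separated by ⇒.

S ⇒ eSe   [S ::= e S e]
eSe ⇒ ekSke   [S ::= k S k]
ekSke ⇒ ekkSkke   [S ::= k S k]
ekkSkke ⇒ ekkkSkkke   [S ::= k S k]
ekkkSkkke ⇒ ekkkeSekkke   [S ::= e S e]
ekkkeSekkke ⇒ ekkkeeSeekkke   [S ::= e S e]
ekkkeeSeekkke ⇒ ekkkeekSkeekkke   [S ::= k S k]
ekkkeekSkeekkke ⇒ ekkkeekkeekkke   [S ::= epsilon]

S ⇒ eSe ⇒ ekSke ⇒ ekkSkke ⇒ ekkkSkkke ⇒ ekkkeSekkke ⇒ ekkkeeSeekkke ⇒ ekkkeekSkeekkke ⇒ ekkkeekkeekkke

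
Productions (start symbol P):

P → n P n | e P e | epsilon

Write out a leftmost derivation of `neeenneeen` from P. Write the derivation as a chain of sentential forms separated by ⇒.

P ⇒ nPn ⇒ nePen ⇒ neePeen ⇒ neeePeeen ⇒ neeenPneeen ⇒ neeenneeen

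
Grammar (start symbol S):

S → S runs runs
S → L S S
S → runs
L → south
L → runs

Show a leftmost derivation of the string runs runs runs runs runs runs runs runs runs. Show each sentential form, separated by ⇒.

S ⇒ S runs runs   [S → S runs runs]
S runs runs ⇒ L S S runs runs   [S → L S S]
L S S runs runs ⇒ runs S S runs runs   [L → runs]
runs S S runs runs ⇒ runs L S S S runs runs   [S → L S S]
runs L S S S runs runs ⇒ runs runs S S S runs runs   [L → runs]
runs runs S S S runs runs ⇒ runs runs runs S S runs runs   [S → runs]
runs runs runs S S runs runs ⇒ runs runs runs S runs runs S runs runs   [S → S runs runs]
runs runs runs S runs runs S runs runs ⇒ runs runs runs runs runs runs S runs runs   [S → runs]
runs runs runs runs runs runs S runs runs ⇒ runs runs runs runs runs runs runs runs runs   [S → runs]

S ⇒ S runs runs ⇒ L S S runs runs ⇒ runs S S runs runs ⇒ runs L S S S runs runs ⇒ runs runs S S S runs runs ⇒ runs runs runs S S runs runs ⇒ runs runs runs S runs runs S runs runs ⇒ runs runs runs runs runs runs S runs runs ⇒ runs runs runs runs runs runs runs runs runs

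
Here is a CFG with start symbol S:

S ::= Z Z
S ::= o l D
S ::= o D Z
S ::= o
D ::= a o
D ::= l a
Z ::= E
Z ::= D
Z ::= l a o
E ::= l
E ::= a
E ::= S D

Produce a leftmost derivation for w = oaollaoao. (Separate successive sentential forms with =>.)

S => oDZ => oaoZ => oaoE => oaoSD => oaoZZD => oaoEZD => oaolZD => oaollaoD => oaollaoao

S => oDZ   [S ::= o D Z]
oDZ => oaoZ   [D ::= a o]
oaoZ => oaoE   [Z ::= E]
oaoE => oaoSD   [E ::= S D]
oaoSD => oaoZZD   [S ::= Z Z]
oaoZZD => oaoEZD   [Z ::= E]
oaoEZD => oaolZD   [E ::= l]
oaolZD => oaollaoD   [Z ::= l a o]
oaollaoD => oaollaoao   [D ::= a o]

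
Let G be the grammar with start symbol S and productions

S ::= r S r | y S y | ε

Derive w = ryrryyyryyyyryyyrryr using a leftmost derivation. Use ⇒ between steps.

S ⇒ rSr   [S ::= r S r]
rSr ⇒ rySyr   [S ::= y S y]
rySyr ⇒ ryrSryr   [S ::= r S r]
ryrSryr ⇒ ryrrSrryr   [S ::= r S r]
ryrrSrryr ⇒ ryrrySyrryr   [S ::= y S y]
ryrrySyrryr ⇒ ryrryySyyrryr   [S ::= y S y]
ryrryySyyrryr ⇒ ryrryyySyyyrryr   [S ::= y S y]
ryrryyySyyyrryr ⇒ ryrryyyrSryyyrryr   [S ::= r S r]
ryrryyyrSryyyrryr ⇒ ryrryyyrySyryyyrryr   [S ::= y S y]
ryrryyyrySyryyyrryr ⇒ ryrryyyryySyyryyyrryr   [S ::= y S y]
ryrryyyryySyyryyyrryr ⇒ ryrryyyryyyyryyyrryr   [S ::= ε]

S ⇒ rSr ⇒ rySyr ⇒ ryrSryr ⇒ ryrrSrryr ⇒ ryrrySyrryr ⇒ ryrryySyyrryr ⇒ ryrryyySyyyrryr ⇒ ryrryyyrSryyyrryr ⇒ ryrryyyrySyryyyrryr ⇒ ryrryyyryySyyryyyrryr ⇒ ryrryyyryyyyryyyrryr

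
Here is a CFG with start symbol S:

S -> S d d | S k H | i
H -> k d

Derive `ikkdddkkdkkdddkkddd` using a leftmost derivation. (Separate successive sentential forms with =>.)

S => Sdd => SkHdd => SddkHdd => SkHddkHdd => SkHkHddkHdd => SddkHkHddkHdd => SkHddkHkHddkHdd => ikHddkHkHddkHdd => ikkdddkHkHddkHdd => ikkdddkkdkHddkHdd => ikkdddkkdkkdddkHdd => ikkdddkkdkkdddkkddd

S => Sdd   [S -> S d d]
Sdd => SkHdd   [S -> S k H]
SkHdd => SddkHdd   [S -> S d d]
SddkHdd => SkHddkHdd   [S -> S k H]
SkHddkHdd => SkHkHddkHdd   [S -> S k H]
SkHkHddkHdd => SddkHkHddkHdd   [S -> S d d]
SddkHkHddkHdd => SkHddkHkHddkHdd   [S -> S k H]
SkHddkHkHddkHdd => ikHddkHkHddkHdd   [S -> i]
ikHddkHkHddkHdd => ikkdddkHkHddkHdd   [H -> k d]
ikkdddkHkHddkHdd => ikkdddkkdkHddkHdd   [H -> k d]
ikkdddkkdkHddkHdd => ikkdddkkdkkdddkHdd   [H -> k d]
ikkdddkkdkkdddkHdd => ikkdddkkdkkdddkkddd   [H -> k d]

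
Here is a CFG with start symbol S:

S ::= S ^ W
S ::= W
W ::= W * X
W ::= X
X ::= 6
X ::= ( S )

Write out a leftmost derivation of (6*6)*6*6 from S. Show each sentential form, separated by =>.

S=>W=>W*X=>W*X*X=>X*X*X=>(S)*X*X=>(W)*X*X=>(W*X)*X*X=>(X*X)*X*X=>(6*X)*X*X=>(6*6)*X*X=>(6*6)*6*X=>(6*6)*6*6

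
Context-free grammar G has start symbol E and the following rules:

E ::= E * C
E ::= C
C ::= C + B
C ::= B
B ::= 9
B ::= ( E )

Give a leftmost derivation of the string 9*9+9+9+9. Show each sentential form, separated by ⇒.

E ⇒ E*C   [E ::= E * C]
E*C ⇒ C*C   [E ::= C]
C*C ⇒ B*C   [C ::= B]
B*C ⇒ 9*C   [B ::= 9]
9*C ⇒ 9*C+B   [C ::= C + B]
9*C+B ⇒ 9*C+B+B   [C ::= C + B]
9*C+B+B ⇒ 9*C+B+B+B   [C ::= C + B]
9*C+B+B+B ⇒ 9*B+B+B+B   [C ::= B]
9*B+B+B+B ⇒ 9*9+B+B+B   [B ::= 9]
9*9+B+B+B ⇒ 9*9+9+B+B   [B ::= 9]
9*9+9+B+B ⇒ 9*9+9+9+B   [B ::= 9]
9*9+9+9+B ⇒ 9*9+9+9+9   [B ::= 9]

E ⇒ E*C ⇒ C*C ⇒ B*C ⇒ 9*C ⇒ 9*C+B ⇒ 9*C+B+B ⇒ 9*C+B+B+B ⇒ 9*B+B+B+B ⇒ 9*9+B+B+B ⇒ 9*9+9+B+B ⇒ 9*9+9+9+B ⇒ 9*9+9+9+9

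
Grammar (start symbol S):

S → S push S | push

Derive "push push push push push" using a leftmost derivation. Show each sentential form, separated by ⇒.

S ⇒ S push S   [S → S push S]
S push S ⇒ push push S   [S → push]
push push S ⇒ push push S push S   [S → S push S]
push push S push S ⇒ push push push push S   [S → push]
push push push push S ⇒ push push push push push   [S → push]

S ⇒ S push S ⇒ push push S ⇒ push push S push S ⇒ push push push push S ⇒ push push push push push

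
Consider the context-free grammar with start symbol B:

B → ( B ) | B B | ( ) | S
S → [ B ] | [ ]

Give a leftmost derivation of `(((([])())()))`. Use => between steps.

B => (B) => ((B)) => ((BB)) => (((B)B)) => (((BB)B)) => ((((B)B)B)) => ((((S)B)B)) => (((([])B)B)) => (((([])())B)) => (((([])())()))

B => (B)   [B → ( B )]
(B) => ((B))   [B → ( B )]
((B)) => ((BB))   [B → B B]
((BB)) => (((B)B))   [B → ( B )]
(((B)B)) => (((BB)B))   [B → B B]
(((BB)B)) => ((((B)B)B))   [B → ( B )]
((((B)B)B)) => ((((S)B)B))   [B → S]
((((S)B)B)) => (((([])B)B))   [S → [ ]]
(((([])B)B)) => (((([])())B))   [B → ( )]
(((([])())B)) => (((([])())()))   [B → ( )]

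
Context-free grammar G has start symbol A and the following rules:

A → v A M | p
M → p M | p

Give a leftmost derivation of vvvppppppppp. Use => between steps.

A=>vAM=>vvAMM=>vvvAMMM=>vvvpMMM=>vvvppMMM=>vvvpppMMM=>vvvppppMM=>vvvpppppM=>vvvppppppM=>vvvpppppppM=>vvvppppppppM=>vvvppppppppp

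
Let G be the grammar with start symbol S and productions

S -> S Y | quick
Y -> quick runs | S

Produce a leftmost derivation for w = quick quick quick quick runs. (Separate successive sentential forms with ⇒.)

S ⇒ S Y   [S -> S Y]
S Y ⇒ S Y Y   [S -> S Y]
S Y Y ⇒ S Y Y Y   [S -> S Y]
S Y Y Y ⇒ quick Y Y Y   [S -> quick]
quick Y Y Y ⇒ quick S Y Y   [Y -> S]
quick S Y Y ⇒ quick quick Y Y   [S -> quick]
quick quick Y Y ⇒ quick quick S Y   [Y -> S]
quick quick S Y ⇒ quick quick quick Y   [S -> quick]
quick quick quick Y ⇒ quick quick quick quick runs   [Y -> quick runs]

S ⇒ S Y ⇒ S Y Y ⇒ S Y Y Y ⇒ quick Y Y Y ⇒ quick S Y Y ⇒ quick quick Y Y ⇒ quick quick S Y ⇒ quick quick quick Y ⇒ quick quick quick quick runs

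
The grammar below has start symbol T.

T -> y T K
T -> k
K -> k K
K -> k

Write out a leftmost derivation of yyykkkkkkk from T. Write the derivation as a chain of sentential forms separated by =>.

T => yTK   [T -> y T K]
yTK => yyTKK   [T -> y T K]
yyTKK => yyyTKKK   [T -> y T K]
yyyTKKK => yyykKKK   [T -> k]
yyykKKK => yyykkKKK   [K -> k K]
yyykkKKK => yyykkkKKK   [K -> k K]
yyykkkKKK => yyykkkkKKK   [K -> k K]
yyykkkkKKK => yyykkkkkKK   [K -> k]
yyykkkkkKK => yyykkkkkkK   [K -> k]
yyykkkkkkK => yyykkkkkkk   [K -> k]

T => yTK => yyTKK => yyyTKKK => yyykKKK => yyykkKKK => yyykkkKKK => yyykkkkKKK => yyykkkkkKK => yyykkkkkkK => yyykkkkkkk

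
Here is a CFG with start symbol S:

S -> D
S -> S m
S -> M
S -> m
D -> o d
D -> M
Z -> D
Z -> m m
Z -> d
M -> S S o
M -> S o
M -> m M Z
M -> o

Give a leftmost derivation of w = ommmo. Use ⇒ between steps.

S⇒D⇒M⇒SSo⇒SmSo⇒DmSo⇒MmSo⇒omSo⇒omSmo⇒ommmo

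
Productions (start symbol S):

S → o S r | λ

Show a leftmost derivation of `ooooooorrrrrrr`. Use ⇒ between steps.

S ⇒ oSr ⇒ ooSrr ⇒ oooSrrr ⇒ ooooSrrrr ⇒ oooooSrrrrr ⇒ ooooooSrrrrrr ⇒ oooooooSrrrrrrr ⇒ ooooooorrrrrrr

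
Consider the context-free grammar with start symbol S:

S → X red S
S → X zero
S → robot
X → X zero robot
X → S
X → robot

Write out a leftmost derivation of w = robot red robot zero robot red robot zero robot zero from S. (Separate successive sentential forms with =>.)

S => X red S => robot red S => robot red X zero => robot red X zero robot zero => robot red S zero robot zero => robot red X red S zero robot zero => robot red X zero robot red S zero robot zero => robot red robot zero robot red S zero robot zero => robot red robot zero robot red robot zero robot zero

S => X red S   [S → X red S]
X red S => robot red S   [X → robot]
robot red S => robot red X zero   [S → X zero]
robot red X zero => robot red X zero robot zero   [X → X zero robot]
robot red X zero robot zero => robot red S zero robot zero   [X → S]
robot red S zero robot zero => robot red X red S zero robot zero   [S → X red S]
robot red X red S zero robot zero => robot red X zero robot red S zero robot zero   [X → X zero robot]
robot red X zero robot red S zero robot zero => robot red robot zero robot red S zero robot zero   [X → robot]
robot red robot zero robot red S zero robot zero => robot red robot zero robot red robot zero robot zero   [S → robot]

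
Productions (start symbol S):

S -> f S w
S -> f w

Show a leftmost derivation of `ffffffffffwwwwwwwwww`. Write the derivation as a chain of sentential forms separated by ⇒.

S ⇒ fSw ⇒ ffSww ⇒ fffSwww ⇒ ffffSwwww ⇒ fffffSwwwww ⇒ ffffffSwwwwww ⇒ fffffffSwwwwwww ⇒ ffffffffSwwwwwwww ⇒ fffffffffSwwwwwwwww ⇒ ffffffffffwwwwwwwwww

S ⇒ fSw   [S -> f S w]
fSw ⇒ ffSww   [S -> f S w]
ffSww ⇒ fffSwww   [S -> f S w]
fffSwww ⇒ ffffSwwww   [S -> f S w]
ffffSwwww ⇒ fffffSwwwww   [S -> f S w]
fffffSwwwww ⇒ ffffffSwwwwww   [S -> f S w]
ffffffSwwwwww ⇒ fffffffSwwwwwww   [S -> f S w]
fffffffSwwwwwww ⇒ ffffffffSwwwwwwww   [S -> f S w]
ffffffffSwwwwwwww ⇒ fffffffffSwwwwwwwww   [S -> f S w]
fffffffffSwwwwwwwww ⇒ ffffffffffwwwwwwwwww   [S -> f w]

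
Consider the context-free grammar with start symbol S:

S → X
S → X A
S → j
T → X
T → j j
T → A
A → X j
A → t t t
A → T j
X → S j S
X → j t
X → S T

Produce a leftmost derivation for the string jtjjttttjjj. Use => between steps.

S => XA => SjSA => XjSA => jtjSA => jtjXAA => jtjjtAA => jtjjttttA => jtjjttttTj => jtjjttttjjj

S => XA   [S → X A]
XA => SjSA   [X → S j S]
SjSA => XjSA   [S → X]
XjSA => jtjSA   [X → j t]
jtjSA => jtjXAA   [S → X A]
jtjXAA => jtjjtAA   [X → j t]
jtjjtAA => jtjjttttA   [A → t t t]
jtjjttttA => jtjjttttTj   [A → T j]
jtjjttttTj => jtjjttttjjj   [T → j j]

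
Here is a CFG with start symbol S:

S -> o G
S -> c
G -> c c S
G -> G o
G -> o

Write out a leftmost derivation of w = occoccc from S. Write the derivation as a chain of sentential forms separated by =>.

S=>oG=>occS=>occoG=>occoccS=>occoccc

S => oG   [S -> o G]
oG => occS   [G -> c c S]
occS => occoG   [S -> o G]
occoG => occoccS   [G -> c c S]
occoccS => occoccc   [S -> c]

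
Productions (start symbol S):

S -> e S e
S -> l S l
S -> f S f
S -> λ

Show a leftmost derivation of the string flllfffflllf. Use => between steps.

S => fSf => flSlf => fllSllf => flllSlllf => flllfSflllf => flllffSfflllf => flllfffflllf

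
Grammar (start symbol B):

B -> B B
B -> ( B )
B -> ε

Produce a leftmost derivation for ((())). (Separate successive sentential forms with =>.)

B => (B)   [B -> ( B )]
(B) => (BB)   [B -> B B]
(BB) => (BBB)   [B -> B B]
(BBB) => ((B)BB)   [B -> ( B )]
((B)BB) => (((B))BB)   [B -> ( B )]
(((B))BB) => ((())BB)   [B -> ε]
((())BB) => ((())B)   [B -> ε]
((())B) => ((()))   [B -> ε]

B => (B) => (BB) => (BBB) => ((B)BB) => (((B))BB) => ((())BB) => ((())B) => ((()))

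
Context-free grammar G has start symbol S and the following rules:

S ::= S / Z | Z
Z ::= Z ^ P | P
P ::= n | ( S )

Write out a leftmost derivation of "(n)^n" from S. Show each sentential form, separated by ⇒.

S⇒Z⇒Z^P⇒P^P⇒(S)^P⇒(Z)^P⇒(P)^P⇒(n)^P⇒(n)^n

S ⇒ Z   [S ::= Z]
Z ⇒ Z^P   [Z ::= Z ^ P]
Z^P ⇒ P^P   [Z ::= P]
P^P ⇒ (S)^P   [P ::= ( S )]
(S)^P ⇒ (Z)^P   [S ::= Z]
(Z)^P ⇒ (P)^P   [Z ::= P]
(P)^P ⇒ (n)^P   [P ::= n]
(n)^P ⇒ (n)^n   [P ::= n]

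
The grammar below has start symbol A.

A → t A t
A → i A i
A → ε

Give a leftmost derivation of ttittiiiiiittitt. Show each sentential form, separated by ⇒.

A⇒tAt⇒ttAtt⇒ttiAitt⇒ttitAtitt⇒ttittAttitt⇒ttittiAittitt⇒ttittiiAiittitt⇒ttittiiiAiiittitt⇒ttittiiiiiittitt

A ⇒ tAt   [A → t A t]
tAt ⇒ ttAtt   [A → t A t]
ttAtt ⇒ ttiAitt   [A → i A i]
ttiAitt ⇒ ttitAtitt   [A → t A t]
ttitAtitt ⇒ ttittAttitt   [A → t A t]
ttittAttitt ⇒ ttittiAittitt   [A → i A i]
ttittiAittitt ⇒ ttittiiAiittitt   [A → i A i]
ttittiiAiittitt ⇒ ttittiiiAiiittitt   [A → i A i]
ttittiiiAiiittitt ⇒ ttittiiiiiittitt   [A → ε]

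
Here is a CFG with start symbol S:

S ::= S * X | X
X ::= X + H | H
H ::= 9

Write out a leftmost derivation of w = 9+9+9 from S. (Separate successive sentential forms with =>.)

S => X => X+H => X+H+H => H+H+H => 9+H+H => 9+9+H => 9+9+9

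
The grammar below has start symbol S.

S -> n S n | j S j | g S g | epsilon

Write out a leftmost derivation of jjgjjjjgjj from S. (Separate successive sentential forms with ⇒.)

S ⇒ jSj ⇒ jjSjj ⇒ jjgSgjj ⇒ jjgjSjgjj ⇒ jjgjjSjjgjj ⇒ jjgjjjjgjj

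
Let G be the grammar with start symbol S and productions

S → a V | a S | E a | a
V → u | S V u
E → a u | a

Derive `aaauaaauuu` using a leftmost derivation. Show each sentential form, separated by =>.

S => aV   [S → a V]
aV => aSVu   [V → S V u]
aSVu => aaSVu   [S → a S]
aaSVu => aaEaVu   [S → E a]
aaEaVu => aaauaVu   [E → a u]
aaauaVu => aaauaSVuu   [V → S V u]
aaauaSVuu => aaauaEaVuu   [S → E a]
aaauaEaVuu => aaauaaaVuu   [E → a]
aaauaaaVuu => aaauaaauuu   [V → u]

S=>aV=>aSVu=>aaSVu=>aaEaVu=>aaauaVu=>aaauaSVuu=>aaauaEaVuu=>aaauaaaVuu=>aaauaaauuu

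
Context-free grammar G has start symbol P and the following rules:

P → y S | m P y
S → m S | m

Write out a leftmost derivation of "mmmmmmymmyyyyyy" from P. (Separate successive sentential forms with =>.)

P => mPy   [P → m P y]
mPy => mmPyy   [P → m P y]
mmPyy => mmmPyyy   [P → m P y]
mmmPyyy => mmmmPyyyy   [P → m P y]
mmmmPyyyy => mmmmmPyyyyy   [P → m P y]
mmmmmPyyyyy => mmmmmmPyyyyyy   [P → m P y]
mmmmmmPyyyyyy => mmmmmmySyyyyyy   [P → y S]
mmmmmmySyyyyyy => mmmmmmymSyyyyyy   [S → m S]
mmmmmmymSyyyyyy => mmmmmmymmyyyyyy   [S → m]

P => mPy => mmPyy => mmmPyyy => mmmmPyyyy => mmmmmPyyyyy => mmmmmmPyyyyyy => mmmmmmySyyyyyy => mmmmmmymSyyyyyy => mmmmmmymmyyyyyy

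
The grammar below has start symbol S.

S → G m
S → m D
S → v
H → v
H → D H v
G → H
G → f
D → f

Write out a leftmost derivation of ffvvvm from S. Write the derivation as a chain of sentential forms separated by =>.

S => Gm => Hm => DHvm => fHvm => fDHvvm => ffHvvm => ffvvvm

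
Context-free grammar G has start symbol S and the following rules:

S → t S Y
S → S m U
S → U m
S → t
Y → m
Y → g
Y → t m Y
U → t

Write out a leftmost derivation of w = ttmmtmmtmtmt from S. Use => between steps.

S => SmU => SmUmU => SmUmUmU => tSYmUmUmU => tSmUYmUmUmU => tUmmUYmUmUmU => ttmmUYmUmUmU => ttmmtYmUmUmU => ttmmtmmUmUmU => ttmmtmmtmUmU => ttmmtmmtmtmU => ttmmtmmtmtmt

S => SmU   [S → S m U]
SmU => SmUmU   [S → S m U]
SmUmU => SmUmUmU   [S → S m U]
SmUmUmU => tSYmUmUmU   [S → t S Y]
tSYmUmUmU => tSmUYmUmUmU   [S → S m U]
tSmUYmUmUmU => tUmmUYmUmUmU   [S → U m]
tUmmUYmUmUmU => ttmmUYmUmUmU   [U → t]
ttmmUYmUmUmU => ttmmtYmUmUmU   [U → t]
ttmmtYmUmUmU => ttmmtmmUmUmU   [Y → m]
ttmmtmmUmUmU => ttmmtmmtmUmU   [U → t]
ttmmtmmtmUmU => ttmmtmmtmtmU   [U → t]
ttmmtmmtmtmU => ttmmtmmtmtmt   [U → t]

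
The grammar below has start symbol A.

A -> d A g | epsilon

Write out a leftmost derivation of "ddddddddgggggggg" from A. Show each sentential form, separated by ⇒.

A⇒dAg⇒ddAgg⇒dddAggg⇒ddddAgggg⇒dddddAggggg⇒ddddddAgggggg⇒dddddddAggggggg⇒ddddddddAgggggggg⇒ddddddddgggggggg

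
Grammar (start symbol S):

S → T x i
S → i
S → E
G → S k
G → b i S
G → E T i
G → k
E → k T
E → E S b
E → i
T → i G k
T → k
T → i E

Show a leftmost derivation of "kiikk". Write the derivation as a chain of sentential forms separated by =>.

S=>E=>kT=>kiGk=>kiSkk=>kiikk

S => E   [S → E]
E => kT   [E → k T]
kT => kiGk   [T → i G k]
kiGk => kiSkk   [G → S k]
kiSkk => kiikk   [S → i]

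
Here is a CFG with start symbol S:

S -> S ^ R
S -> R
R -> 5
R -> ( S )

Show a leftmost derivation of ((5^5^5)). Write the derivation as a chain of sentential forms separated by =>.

S=>R=>(S)=>(R)=>((S))=>((S^R))=>((S^R^R))=>((R^R^R))=>((5^R^R))=>((5^5^R))=>((5^5^5))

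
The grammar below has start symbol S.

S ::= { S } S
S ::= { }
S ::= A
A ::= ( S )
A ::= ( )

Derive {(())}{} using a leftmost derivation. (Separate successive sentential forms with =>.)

S => {S}S   [S ::= { S } S]
{S}S => {A}S   [S ::= A]
{A}S => {(S)}S   [A ::= ( S )]
{(S)}S => {(A)}S   [S ::= A]
{(A)}S => {(())}S   [A ::= ( )]
{(())}S => {(())}{}   [S ::= { }]

S=>{S}S=>{A}S=>{(S)}S=>{(A)}S=>{(())}S=>{(())}{}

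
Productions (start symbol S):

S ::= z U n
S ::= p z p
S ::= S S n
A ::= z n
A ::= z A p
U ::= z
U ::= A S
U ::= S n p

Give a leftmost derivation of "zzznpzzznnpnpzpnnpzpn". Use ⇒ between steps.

S ⇒ SSn   [S ::= S S n]
SSn ⇒ zUnSn   [S ::= z U n]
zUnSn ⇒ zASnSn   [U ::= A S]
zASnSn ⇒ zzApSnSn   [A ::= z A p]
zzApSnSn ⇒ zzznpSnSn   [A ::= z n]
zzznpSnSn ⇒ zzznpSSnnSn   [S ::= S S n]
zzznpSSnnSn ⇒ zzznpzUnSnnSn   [S ::= z U n]
zzznpzUnSnnSn ⇒ zzznpzSnpnSnnSn   [U ::= S n p]
zzznpzSnpnSnnSn ⇒ zzznpzzUnnpnSnnSn   [S ::= z U n]
zzznpzzUnnpnSnnSn ⇒ zzznpzzznnpnSnnSn   [U ::= z]
zzznpzzznnpnSnnSn ⇒ zzznpzzznnpnpzpnnSn   [S ::= p z p]
zzznpzzznnpnpzpnnSn ⇒ zzznpzzznnpnpzpnnpzpn   [S ::= p z p]

S ⇒ SSn ⇒ zUnSn ⇒ zASnSn ⇒ zzApSnSn ⇒ zzznpSnSn ⇒ zzznpSSnnSn ⇒ zzznpzUnSnnSn ⇒ zzznpzSnpnSnnSn ⇒ zzznpzzUnnpnSnnSn ⇒ zzznpzzznnpnSnnSn ⇒ zzznpzzznnpnpzpnnSn ⇒ zzznpzzznnpnpzpnnpzpn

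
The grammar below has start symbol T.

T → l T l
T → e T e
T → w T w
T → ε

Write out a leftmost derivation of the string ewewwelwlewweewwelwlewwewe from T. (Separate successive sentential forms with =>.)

T=>eTe=>ewTwe=>eweTewe=>ewewTwewe=>ewewwTwwewe=>ewewweTewwewe=>ewewwelTlewwewe=>ewewwelwTwlewwewe=>ewewwelwlTlwlewwewe=>ewewwelwleTelwlewwewe=>ewewwelwlewTwelwlewwewe=>ewewwelwlewwTwwelwlewwewe=>ewewwelwlewweTewwelwlewwewe=>ewewwelwlewweewwelwlewwewe

T => eTe   [T → e T e]
eTe => ewTwe   [T → w T w]
ewTwe => eweTewe   [T → e T e]
eweTewe => ewewTwewe   [T → w T w]
ewewTwewe => ewewwTwwewe   [T → w T w]
ewewwTwwewe => ewewweTewwewe   [T → e T e]
ewewweTewwewe => ewewwelTlewwewe   [T → l T l]
ewewwelTlewwewe => ewewwelwTwlewwewe   [T → w T w]
ewewwelwTwlewwewe => ewewwelwlTlwlewwewe   [T → l T l]
ewewwelwlTlwlewwewe => ewewwelwleTelwlewwewe   [T → e T e]
ewewwelwleTelwlewwewe => ewewwelwlewTwelwlewwewe   [T → w T w]
ewewwelwlewTwelwlewwewe => ewewwelwlewwTwwelwlewwewe   [T → w T w]
ewewwelwlewwTwwelwlewwewe => ewewwelwlewweTewwelwlewwewe   [T → e T e]
ewewwelwlewweTewwelwlewwewe => ewewwelwlewweewwelwlewwewe   [T → ε]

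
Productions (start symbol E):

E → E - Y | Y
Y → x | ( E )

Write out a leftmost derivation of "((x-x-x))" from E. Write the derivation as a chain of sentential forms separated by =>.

E => Y   [E → Y]
Y => (E)   [Y → ( E )]
(E) => (Y)   [E → Y]
(Y) => ((E))   [Y → ( E )]
((E)) => ((E-Y))   [E → E - Y]
((E-Y)) => ((E-Y-Y))   [E → E - Y]
((E-Y-Y)) => ((Y-Y-Y))   [E → Y]
((Y-Y-Y)) => ((x-Y-Y))   [Y → x]
((x-Y-Y)) => ((x-x-Y))   [Y → x]
((x-x-Y)) => ((x-x-x))   [Y → x]

E => Y => (E) => (Y) => ((E)) => ((E-Y)) => ((E-Y-Y)) => ((Y-Y-Y)) => ((x-Y-Y)) => ((x-x-Y)) => ((x-x-x))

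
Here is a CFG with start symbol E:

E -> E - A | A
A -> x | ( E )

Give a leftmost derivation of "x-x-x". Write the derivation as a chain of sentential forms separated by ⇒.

E ⇒ E-A   [E -> E - A]
E-A ⇒ E-A-A   [E -> E - A]
E-A-A ⇒ A-A-A   [E -> A]
A-A-A ⇒ x-A-A   [A -> x]
x-A-A ⇒ x-x-A   [A -> x]
x-x-A ⇒ x-x-x   [A -> x]

E ⇒ E-A ⇒ E-A-A ⇒ A-A-A ⇒ x-A-A ⇒ x-x-A ⇒ x-x-x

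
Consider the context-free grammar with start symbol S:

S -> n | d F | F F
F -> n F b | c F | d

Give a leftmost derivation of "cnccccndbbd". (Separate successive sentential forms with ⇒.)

S ⇒ FF ⇒ cFF ⇒ cnFbF ⇒ cncFbF ⇒ cnccFbF ⇒ cncccFbF ⇒ cnccccFbF ⇒ cnccccnFbbF ⇒ cnccccndbbF ⇒ cnccccndbbd

S ⇒ FF   [S -> F F]
FF ⇒ cFF   [F -> c F]
cFF ⇒ cnFbF   [F -> n F b]
cnFbF ⇒ cncFbF   [F -> c F]
cncFbF ⇒ cnccFbF   [F -> c F]
cnccFbF ⇒ cncccFbF   [F -> c F]
cncccFbF ⇒ cnccccFbF   [F -> c F]
cnccccFbF ⇒ cnccccnFbbF   [F -> n F b]
cnccccnFbbF ⇒ cnccccndbbF   [F -> d]
cnccccndbbF ⇒ cnccccndbbd   [F -> d]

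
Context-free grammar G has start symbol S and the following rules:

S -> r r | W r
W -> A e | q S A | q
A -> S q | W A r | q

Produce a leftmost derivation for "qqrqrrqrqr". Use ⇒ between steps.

S ⇒ Wr ⇒ qSAr ⇒ qWrAr ⇒ qqrAr ⇒ qqrSqr ⇒ qqrWrqr ⇒ qqrqSArqr ⇒ qqrqrrArqr ⇒ qqrqrrqrqr

S ⇒ Wr   [S -> W r]
Wr ⇒ qSAr   [W -> q S A]
qSAr ⇒ qWrAr   [S -> W r]
qWrAr ⇒ qqrAr   [W -> q]
qqrAr ⇒ qqrSqr   [A -> S q]
qqrSqr ⇒ qqrWrqr   [S -> W r]
qqrWrqr ⇒ qqrqSArqr   [W -> q S A]
qqrqSArqr ⇒ qqrqrrArqr   [S -> r r]
qqrqrrArqr ⇒ qqrqrrqrqr   [A -> q]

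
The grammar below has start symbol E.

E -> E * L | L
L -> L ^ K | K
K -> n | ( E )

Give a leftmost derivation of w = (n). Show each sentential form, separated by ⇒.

E ⇒ L   [E -> L]
L ⇒ K   [L -> K]
K ⇒ (E)   [K -> ( E )]
(E) ⇒ (L)   [E -> L]
(L) ⇒ (K)   [L -> K]
(K) ⇒ (n)   [K -> n]

E ⇒ L ⇒ K ⇒ (E) ⇒ (L) ⇒ (K) ⇒ (n)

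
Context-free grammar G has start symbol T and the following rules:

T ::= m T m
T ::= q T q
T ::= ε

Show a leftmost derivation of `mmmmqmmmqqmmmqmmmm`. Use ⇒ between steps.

T ⇒ mTm ⇒ mmTmm ⇒ mmmTmmm ⇒ mmmmTmmmm ⇒ mmmmqTqmmmm ⇒ mmmmqmTmqmmmm ⇒ mmmmqmmTmmqmmmm ⇒ mmmmqmmmTmmmqmmmm ⇒ mmmmqmmmqTqmmmqmmmm ⇒ mmmmqmmmqqmmmqmmmm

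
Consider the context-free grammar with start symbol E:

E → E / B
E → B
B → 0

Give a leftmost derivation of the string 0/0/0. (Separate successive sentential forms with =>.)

E => E/B   [E → E / B]
E/B => E/B/B   [E → E / B]
E/B/B => B/B/B   [E → B]
B/B/B => 0/B/B   [B → 0]
0/B/B => 0/0/B   [B → 0]
0/0/B => 0/0/0   [B → 0]

E=>E/B=>E/B/B=>B/B/B=>0/B/B=>0/0/B=>0/0/0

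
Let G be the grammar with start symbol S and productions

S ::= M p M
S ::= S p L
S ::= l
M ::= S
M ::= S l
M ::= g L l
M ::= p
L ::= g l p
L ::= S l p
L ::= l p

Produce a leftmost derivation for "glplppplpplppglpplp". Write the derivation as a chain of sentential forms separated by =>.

S=>SpL=>SpLpL=>SpLpLpL=>SpLpLpLpL=>MpMpLpLpLpL=>gLlpMpLpLpLpL=>glplpMpLpLpLpL=>glplpppLpLpLpL=>glplppplppLpLpL=>glplppplpplppLpL=>glplppplpplppglppL=>glplppplpplppglpplp

S => SpL   [S ::= S p L]
SpL => SpLpL   [S ::= S p L]
SpLpL => SpLpLpL   [S ::= S p L]
SpLpLpL => SpLpLpLpL   [S ::= S p L]
SpLpLpLpL => MpMpLpLpLpL   [S ::= M p M]
MpMpLpLpLpL => gLlpMpLpLpLpL   [M ::= g L l]
gLlpMpLpLpLpL => glplpMpLpLpLpL   [L ::= l p]
glplpMpLpLpLpL => glplpppLpLpLpL   [M ::= p]
glplpppLpLpLpL => glplppplppLpLpL   [L ::= l p]
glplppplppLpLpL => glplppplpplppLpL   [L ::= l p]
glplppplpplppLpL => glplppplpplppglppL   [L ::= g l p]
glplppplpplppglppL => glplppplpplppglpplp   [L ::= l p]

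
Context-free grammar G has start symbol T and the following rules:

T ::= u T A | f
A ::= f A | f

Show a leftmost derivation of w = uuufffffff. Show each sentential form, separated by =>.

T => uTA   [T ::= u T A]
uTA => uuTAA   [T ::= u T A]
uuTAA => uuuTAAA   [T ::= u T A]
uuuTAAA => uuufAAA   [T ::= f]
uuufAAA => uuuffAA   [A ::= f]
uuuffAA => uuufffAA   [A ::= f A]
uuufffAA => uuuffffAA   [A ::= f A]
uuuffffAA => uuufffffA   [A ::= f]
uuufffffA => uuuffffffA   [A ::= f A]
uuuffffffA => uuufffffff   [A ::= f]

T=>uTA=>uuTAA=>uuuTAAA=>uuufAAA=>uuuffAA=>uuufffAA=>uuuffffAA=>uuufffffA=>uuuffffffA=>uuufffffff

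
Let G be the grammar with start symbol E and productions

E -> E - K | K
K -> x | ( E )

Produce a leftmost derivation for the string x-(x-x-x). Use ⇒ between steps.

E ⇒ E-K   [E -> E - K]
E-K ⇒ K-K   [E -> K]
K-K ⇒ x-K   [K -> x]
x-K ⇒ x-(E)   [K -> ( E )]
x-(E) ⇒ x-(E-K)   [E -> E - K]
x-(E-K) ⇒ x-(E-K-K)   [E -> E - K]
x-(E-K-K) ⇒ x-(K-K-K)   [E -> K]
x-(K-K-K) ⇒ x-(x-K-K)   [K -> x]
x-(x-K-K) ⇒ x-(x-x-K)   [K -> x]
x-(x-x-K) ⇒ x-(x-x-x)   [K -> x]

E⇒E-K⇒K-K⇒x-K⇒x-(E)⇒x-(E-K)⇒x-(E-K-K)⇒x-(K-K-K)⇒x-(x-K-K)⇒x-(x-x-K)⇒x-(x-x-x)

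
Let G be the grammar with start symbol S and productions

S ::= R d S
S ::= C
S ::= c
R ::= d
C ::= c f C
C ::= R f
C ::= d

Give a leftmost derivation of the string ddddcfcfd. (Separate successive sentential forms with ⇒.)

S⇒RdS⇒ddS⇒ddRdS⇒ddddS⇒ddddC⇒ddddcfC⇒ddddcfcfC⇒ddddcfcfd

S ⇒ RdS   [S ::= R d S]
RdS ⇒ ddS   [R ::= d]
ddS ⇒ ddRdS   [S ::= R d S]
ddRdS ⇒ ddddS   [R ::= d]
ddddS ⇒ ddddC   [S ::= C]
ddddC ⇒ ddddcfC   [C ::= c f C]
ddddcfC ⇒ ddddcfcfC   [C ::= c f C]
ddddcfcfC ⇒ ddddcfcfd   [C ::= d]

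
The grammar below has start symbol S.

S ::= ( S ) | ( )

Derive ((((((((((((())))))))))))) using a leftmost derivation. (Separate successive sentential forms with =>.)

S => (S) => ((S)) => (((S))) => ((((S)))) => (((((S))))) => ((((((S)))))) => (((((((S))))))) => ((((((((S)))))))) => (((((((((S))))))))) => ((((((((((S)))))))))) => (((((((((((S))))))))))) => ((((((((((((S)))))))))))) => ((((((((((((()))))))))))))

S => (S)   [S ::= ( S )]
(S) => ((S))   [S ::= ( S )]
((S)) => (((S)))   [S ::= ( S )]
(((S))) => ((((S))))   [S ::= ( S )]
((((S)))) => (((((S)))))   [S ::= ( S )]
(((((S))))) => ((((((S))))))   [S ::= ( S )]
((((((S)))))) => (((((((S)))))))   [S ::= ( S )]
(((((((S))))))) => ((((((((S))))))))   [S ::= ( S )]
((((((((S)))))))) => (((((((((S)))))))))   [S ::= ( S )]
(((((((((S))))))))) => ((((((((((S))))))))))   [S ::= ( S )]
((((((((((S)))))))))) => (((((((((((S)))))))))))   [S ::= ( S )]
(((((((((((S))))))))))) => ((((((((((((S))))))))))))   [S ::= ( S )]
((((((((((((S)))))))))))) => ((((((((((((()))))))))))))   [S ::= ( )]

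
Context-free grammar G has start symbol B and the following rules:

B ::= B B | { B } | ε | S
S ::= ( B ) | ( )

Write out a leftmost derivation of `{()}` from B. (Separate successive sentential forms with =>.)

B=>BB=>BBB=>BBBB=>{B}BBB=>{S}BBB=>{(B)}BBB=>{()}BBB=>{()}BB=>{()}B=>{()}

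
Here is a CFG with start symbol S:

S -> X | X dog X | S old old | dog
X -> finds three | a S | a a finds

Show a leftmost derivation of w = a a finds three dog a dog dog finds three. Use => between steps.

S => X   [S -> X]
X => a S   [X -> a S]
a S => a X dog X   [S -> X dog X]
a X dog X => a a S dog X   [X -> a S]
a a S dog X => a a X dog X dog X   [S -> X dog X]
a a X dog X dog X => a a finds three dog X dog X   [X -> finds three]
a a finds three dog X dog X => a a finds three dog a S dog X   [X -> a S]
a a finds three dog a S dog X => a a finds three dog a dog dog X   [S -> dog]
a a finds three dog a dog dog X => a a finds three dog a dog dog finds three   [X -> finds three]

S => X => a S => a X dog X => a a S dog X => a a X dog X dog X => a a finds three dog X dog X => a a finds three dog a S dog X => a a finds three dog a dog dog X => a a finds three dog a dog dog finds three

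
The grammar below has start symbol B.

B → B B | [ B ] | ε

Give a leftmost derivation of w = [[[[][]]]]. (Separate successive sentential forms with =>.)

B => [B]   [B → [ B ]]
[B] => [[B]]   [B → [ B ]]
[[B]] => [[BB]]   [B → B B]
[[BB]] => [[[B]B]]   [B → [ B ]]
[[[B]B]] => [[[BB]B]]   [B → B B]
[[[BB]B]] => [[[[B]B]B]]   [B → [ B ]]
[[[[B]B]B]] => [[[[]B]B]]   [B → ε]
[[[[]B]B]] => [[[[][B]]B]]   [B → [ B ]]
[[[[][B]]B]] => [[[[][]]B]]   [B → ε]
[[[[][]]B]] => [[[[][]]]]   [B → ε]

B => [B] => [[B]] => [[BB]] => [[[B]B]] => [[[BB]B]] => [[[[B]B]B]] => [[[[]B]B]] => [[[[][B]]B]] => [[[[][]]B]] => [[[[][]]]]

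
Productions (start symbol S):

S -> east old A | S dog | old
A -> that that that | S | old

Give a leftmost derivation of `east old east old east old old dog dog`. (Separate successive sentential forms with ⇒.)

S ⇒ east old A   [S -> east old A]
east old A ⇒ east old S   [A -> S]
east old S ⇒ east old east old A   [S -> east old A]
east old east old A ⇒ east old east old S   [A -> S]
east old east old S ⇒ east old east old S dog   [S -> S dog]
east old east old S dog ⇒ east old east old east old A dog   [S -> east old A]
east old east old east old A dog ⇒ east old east old east old S dog   [A -> S]
east old east old east old S dog ⇒ east old east old east old S dog dog   [S -> S dog]
east old east old east old S dog dog ⇒ east old east old east old old dog dog   [S -> old]

S ⇒ east old A ⇒ east old S ⇒ east old east old A ⇒ east old east old S ⇒ east old east old S dog ⇒ east old east old east old A dog ⇒ east old east old east old S dog ⇒ east old east old east old S dog dog ⇒ east old east old east old old dog dog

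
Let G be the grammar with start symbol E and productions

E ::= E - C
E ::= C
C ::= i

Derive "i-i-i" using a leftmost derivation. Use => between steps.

E => E-C => E-C-C => C-C-C => i-C-C => i-i-C => i-i-i

E => E-C   [E ::= E - C]
E-C => E-C-C   [E ::= E - C]
E-C-C => C-C-C   [E ::= C]
C-C-C => i-C-C   [C ::= i]
i-C-C => i-i-C   [C ::= i]
i-i-C => i-i-i   [C ::= i]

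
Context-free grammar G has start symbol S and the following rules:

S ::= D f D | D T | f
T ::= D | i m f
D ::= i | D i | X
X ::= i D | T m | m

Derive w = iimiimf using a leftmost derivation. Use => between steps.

S => DT => XT => iDT => iDiT => iXiT => iiDiT => iiXiT => iimiT => iimiimf

S => DT   [S ::= D T]
DT => XT   [D ::= X]
XT => iDT   [X ::= i D]
iDT => iDiT   [D ::= D i]
iDiT => iXiT   [D ::= X]
iXiT => iiDiT   [X ::= i D]
iiDiT => iiXiT   [D ::= X]
iiXiT => iimiT   [X ::= m]
iimiT => iimiimf   [T ::= i m f]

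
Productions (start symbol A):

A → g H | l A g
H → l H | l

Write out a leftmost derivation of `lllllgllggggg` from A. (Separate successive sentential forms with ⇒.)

A ⇒ lAg   [A → l A g]
lAg ⇒ llAgg   [A → l A g]
llAgg ⇒ lllAggg   [A → l A g]
lllAggg ⇒ llllAgggg   [A → l A g]
llllAgggg ⇒ lllllAggggg   [A → l A g]
lllllAggggg ⇒ lllllgHggggg   [A → g H]
lllllgHggggg ⇒ lllllglHggggg   [H → l H]
lllllglHggggg ⇒ lllllgllggggg   [H → l]

A ⇒ lAg ⇒ llAgg ⇒ lllAggg ⇒ llllAgggg ⇒ lllllAggggg ⇒ lllllgHggggg ⇒ lllllglHggggg ⇒ lllllgllggggg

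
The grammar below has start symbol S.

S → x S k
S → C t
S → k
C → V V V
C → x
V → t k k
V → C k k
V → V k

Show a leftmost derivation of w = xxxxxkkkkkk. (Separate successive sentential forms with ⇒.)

S ⇒ xSk ⇒ xxSkk ⇒ xxxSkkk ⇒ xxxxSkkkk ⇒ xxxxxSkkkkk ⇒ xxxxxkkkkkk

S ⇒ xSk   [S → x S k]
xSk ⇒ xxSkk   [S → x S k]
xxSkk ⇒ xxxSkkk   [S → x S k]
xxxSkkk ⇒ xxxxSkkkk   [S → x S k]
xxxxSkkkk ⇒ xxxxxSkkkkk   [S → x S k]
xxxxxSkkkkk ⇒ xxxxxkkkkkk   [S → k]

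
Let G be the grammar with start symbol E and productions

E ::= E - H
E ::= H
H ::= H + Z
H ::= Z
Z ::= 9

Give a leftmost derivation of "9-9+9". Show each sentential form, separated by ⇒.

E ⇒ E-H   [E ::= E - H]
E-H ⇒ H-H   [E ::= H]
H-H ⇒ Z-H   [H ::= Z]
Z-H ⇒ 9-H   [Z ::= 9]
9-H ⇒ 9-H+Z   [H ::= H + Z]
9-H+Z ⇒ 9-Z+Z   [H ::= Z]
9-Z+Z ⇒ 9-9+Z   [Z ::= 9]
9-9+Z ⇒ 9-9+9   [Z ::= 9]

E ⇒ E-H ⇒ H-H ⇒ Z-H ⇒ 9-H ⇒ 9-H+Z ⇒ 9-Z+Z ⇒ 9-9+Z ⇒ 9-9+9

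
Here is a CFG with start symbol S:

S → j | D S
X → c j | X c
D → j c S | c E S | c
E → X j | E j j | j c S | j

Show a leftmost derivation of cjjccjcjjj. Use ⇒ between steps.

S ⇒ DS ⇒ cESS ⇒ cjSS ⇒ cjjS ⇒ cjjDS ⇒ cjjcS ⇒ cjjcDS ⇒ cjjccESS ⇒ cjjccjcSSS ⇒ cjjccjcjSS ⇒ cjjccjcjjS ⇒ cjjccjcjjj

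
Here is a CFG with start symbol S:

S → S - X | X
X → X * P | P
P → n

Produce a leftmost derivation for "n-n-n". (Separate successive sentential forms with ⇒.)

S ⇒ S-X   [S → S - X]
S-X ⇒ S-X-X   [S → S - X]
S-X-X ⇒ X-X-X   [S → X]
X-X-X ⇒ P-X-X   [X → P]
P-X-X ⇒ n-X-X   [P → n]
n-X-X ⇒ n-P-X   [X → P]
n-P-X ⇒ n-n-X   [P → n]
n-n-X ⇒ n-n-P   [X → P]
n-n-P ⇒ n-n-n   [P → n]

S⇒S-X⇒S-X-X⇒X-X-X⇒P-X-X⇒n-X-X⇒n-P-X⇒n-n-X⇒n-n-P⇒n-n-n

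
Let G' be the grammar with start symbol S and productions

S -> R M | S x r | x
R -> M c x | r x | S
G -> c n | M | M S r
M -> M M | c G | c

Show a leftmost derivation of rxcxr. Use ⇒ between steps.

S ⇒ Sxr ⇒ RMxr ⇒ rxMxr ⇒ rxcxr

S ⇒ Sxr   [S -> S x r]
Sxr ⇒ RMxr   [S -> R M]
RMxr ⇒ rxMxr   [R -> r x]
rxMxr ⇒ rxcxr   [M -> c]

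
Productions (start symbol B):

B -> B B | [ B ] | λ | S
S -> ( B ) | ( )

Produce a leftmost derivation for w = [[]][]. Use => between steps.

B=>BB=>[B]B=>[[B]]B=>[[]]B=>[[]][B]=>[[]][]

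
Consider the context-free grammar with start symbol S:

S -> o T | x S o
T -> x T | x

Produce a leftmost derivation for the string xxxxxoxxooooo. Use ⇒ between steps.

S ⇒ xSo ⇒ xxSoo ⇒ xxxSooo ⇒ xxxxSoooo ⇒ xxxxxSooooo ⇒ xxxxxoTooooo ⇒ xxxxxoxTooooo ⇒ xxxxxoxxooooo

S ⇒ xSo   [S -> x S o]
xSo ⇒ xxSoo   [S -> x S o]
xxSoo ⇒ xxxSooo   [S -> x S o]
xxxSooo ⇒ xxxxSoooo   [S -> x S o]
xxxxSoooo ⇒ xxxxxSooooo   [S -> x S o]
xxxxxSooooo ⇒ xxxxxoTooooo   [S -> o T]
xxxxxoTooooo ⇒ xxxxxoxTooooo   [T -> x T]
xxxxxoxTooooo ⇒ xxxxxoxxooooo   [T -> x]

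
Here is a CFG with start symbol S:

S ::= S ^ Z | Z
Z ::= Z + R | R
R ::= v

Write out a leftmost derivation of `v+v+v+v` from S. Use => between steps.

S=>Z=>Z+R=>Z+R+R=>Z+R+R+R=>R+R+R+R=>v+R+R+R=>v+v+R+R=>v+v+v+R=>v+v+v+v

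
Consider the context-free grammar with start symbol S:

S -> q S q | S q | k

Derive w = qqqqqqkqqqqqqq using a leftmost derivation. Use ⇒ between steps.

S ⇒ qSq ⇒ qqSqq ⇒ qqqSqqq ⇒ qqqSqqqq ⇒ qqqqSqqqqq ⇒ qqqqqSqqqqqq ⇒ qqqqqqSqqqqqqq ⇒ qqqqqqkqqqqqqq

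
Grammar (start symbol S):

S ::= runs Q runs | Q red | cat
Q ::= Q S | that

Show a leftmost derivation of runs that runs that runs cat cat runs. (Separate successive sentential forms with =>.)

S => runs Q runs => runs Q S runs => runs Q S S runs => runs Q S S S runs => runs that S S S runs => runs that runs Q runs S S runs => runs that runs that runs S S runs => runs that runs that runs cat S runs => runs that runs that runs cat cat runs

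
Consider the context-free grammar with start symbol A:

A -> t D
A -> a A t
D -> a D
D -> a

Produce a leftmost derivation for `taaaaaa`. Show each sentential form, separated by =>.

A=>tD=>taD=>taaD=>taaaD=>taaaaD=>taaaaaD=>taaaaaa

A => tD   [A -> t D]
tD => taD   [D -> a D]
taD => taaD   [D -> a D]
taaD => taaaD   [D -> a D]
taaaD => taaaaD   [D -> a D]
taaaaD => taaaaaD   [D -> a D]
taaaaaD => taaaaaa   [D -> a]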